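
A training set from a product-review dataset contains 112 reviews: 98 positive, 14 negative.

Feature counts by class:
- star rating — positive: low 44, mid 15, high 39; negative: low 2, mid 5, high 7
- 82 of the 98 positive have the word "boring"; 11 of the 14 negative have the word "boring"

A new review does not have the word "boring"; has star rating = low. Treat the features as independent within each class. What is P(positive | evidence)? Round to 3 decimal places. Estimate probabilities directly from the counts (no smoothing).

0.944

positive: (98/112) × (44/98) × (16/98) ≈ 0.0641399
negative: (14/112) × (2/14) × (3/14) ≈ 0.00382653
P(positive | x) = 0.0641399 / 0.06796643 ≈ 0.944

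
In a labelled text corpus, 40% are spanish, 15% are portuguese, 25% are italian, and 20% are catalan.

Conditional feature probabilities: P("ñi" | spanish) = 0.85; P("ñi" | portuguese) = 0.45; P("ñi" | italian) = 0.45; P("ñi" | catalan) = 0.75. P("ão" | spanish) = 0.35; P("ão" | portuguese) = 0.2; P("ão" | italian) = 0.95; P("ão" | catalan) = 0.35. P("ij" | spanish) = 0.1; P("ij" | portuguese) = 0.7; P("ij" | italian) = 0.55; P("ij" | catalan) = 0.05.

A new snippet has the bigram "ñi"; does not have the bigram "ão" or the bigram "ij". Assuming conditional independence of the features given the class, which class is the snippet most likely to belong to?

spanish

spanish: 0.4 × 0.85 × (1−0.35) × (1−0.1) = 0.1989
portuguese: 0.15 × 0.45 × (1−0.2) × (1−0.7) = 0.0162
italian: 0.25 × 0.45 × (1−0.95) × (1−0.55) = 0.00253125
catalan: 0.2 × 0.75 × (1−0.35) × (1−0.05) = 0.092625
Highest score → spanish.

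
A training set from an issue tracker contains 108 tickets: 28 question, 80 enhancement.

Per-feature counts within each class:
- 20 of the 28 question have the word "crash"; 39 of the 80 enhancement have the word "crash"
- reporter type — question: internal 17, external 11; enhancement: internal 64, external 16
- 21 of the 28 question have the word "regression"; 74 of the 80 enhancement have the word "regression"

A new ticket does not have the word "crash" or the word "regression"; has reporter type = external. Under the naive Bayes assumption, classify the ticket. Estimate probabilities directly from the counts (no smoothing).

question: (28/108) × (8/28) × (11/28) × (7/28) ≈ 0.00727513
enhancement: (80/108) × (41/80) × (16/80) × (6/80) ≈ 0.00569444
Highest score → question.

question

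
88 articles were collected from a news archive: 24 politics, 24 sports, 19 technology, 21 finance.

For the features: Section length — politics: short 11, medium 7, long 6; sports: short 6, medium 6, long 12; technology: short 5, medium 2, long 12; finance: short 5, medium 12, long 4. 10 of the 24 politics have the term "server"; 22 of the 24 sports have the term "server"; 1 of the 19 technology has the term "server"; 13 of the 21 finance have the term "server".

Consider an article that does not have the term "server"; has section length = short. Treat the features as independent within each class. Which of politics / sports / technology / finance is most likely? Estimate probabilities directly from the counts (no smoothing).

politics: (24/88) × (11/24) × (14/24) ≈ 0.0729167
sports: (24/88) × (6/24) × (2/24) ≈ 0.00568182
technology: (19/88) × (5/19) × (18/19) ≈ 0.0538278
finance: (21/88) × (5/21) × (8/21) ≈ 0.021645
Highest score → politics.

politics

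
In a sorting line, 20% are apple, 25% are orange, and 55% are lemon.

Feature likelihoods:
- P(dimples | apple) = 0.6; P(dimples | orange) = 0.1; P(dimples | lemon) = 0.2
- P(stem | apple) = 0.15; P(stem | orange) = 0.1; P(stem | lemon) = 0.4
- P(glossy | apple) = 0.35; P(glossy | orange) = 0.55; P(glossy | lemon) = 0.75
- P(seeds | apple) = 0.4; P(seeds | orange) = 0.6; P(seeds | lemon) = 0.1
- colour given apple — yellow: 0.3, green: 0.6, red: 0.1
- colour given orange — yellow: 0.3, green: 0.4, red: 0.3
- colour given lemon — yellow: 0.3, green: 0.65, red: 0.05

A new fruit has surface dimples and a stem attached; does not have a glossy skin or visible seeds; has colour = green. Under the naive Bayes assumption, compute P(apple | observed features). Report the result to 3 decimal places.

0.389

apple: 0.2 × 0.6 × 0.15 × (1−0.35) × (1−0.4) × 0.6 = 0.004212
orange: 0.25 × 0.1 × 0.1 × (1−0.55) × (1−0.6) × 0.4 = 0.00018
lemon: 0.55 × 0.2 × 0.4 × (1−0.75) × (1−0.1) × 0.65 = 0.006435
P(apple | x) = 0.004212 / 0.010827 ≈ 0.389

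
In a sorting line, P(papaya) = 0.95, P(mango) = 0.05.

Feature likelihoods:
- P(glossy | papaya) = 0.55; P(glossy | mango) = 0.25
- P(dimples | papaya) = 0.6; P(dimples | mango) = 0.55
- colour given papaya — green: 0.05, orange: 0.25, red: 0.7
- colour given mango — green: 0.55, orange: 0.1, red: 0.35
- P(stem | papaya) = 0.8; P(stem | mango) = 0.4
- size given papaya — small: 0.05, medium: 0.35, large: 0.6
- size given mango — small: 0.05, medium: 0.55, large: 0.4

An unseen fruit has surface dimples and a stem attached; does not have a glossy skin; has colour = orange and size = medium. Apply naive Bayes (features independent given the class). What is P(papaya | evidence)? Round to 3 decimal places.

papaya: 0.95 × (1−0.55) × 0.6 × 0.25 × 0.8 × 0.35 = 0.017955
mango: 0.05 × (1−0.25) × 0.55 × 0.1 × 0.4 × 0.55 = 0.00045375
P(papaya | x) = 0.017955 / 0.01840875 ≈ 0.975

0.975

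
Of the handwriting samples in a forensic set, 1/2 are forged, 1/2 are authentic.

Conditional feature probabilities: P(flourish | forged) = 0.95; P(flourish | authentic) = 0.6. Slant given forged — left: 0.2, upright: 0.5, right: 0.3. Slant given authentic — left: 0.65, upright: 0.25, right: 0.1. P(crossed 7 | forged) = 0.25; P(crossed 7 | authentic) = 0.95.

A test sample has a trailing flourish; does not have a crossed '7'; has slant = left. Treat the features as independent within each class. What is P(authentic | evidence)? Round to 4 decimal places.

forged: 0.5 × 0.95 × 0.2 × (1−0.25) = 0.07125
authentic: 0.5 × 0.6 × 0.65 × (1−0.95) = 0.00975
P(authentic | x) = 0.00975 / 0.081 ≈ 0.1204

0.1204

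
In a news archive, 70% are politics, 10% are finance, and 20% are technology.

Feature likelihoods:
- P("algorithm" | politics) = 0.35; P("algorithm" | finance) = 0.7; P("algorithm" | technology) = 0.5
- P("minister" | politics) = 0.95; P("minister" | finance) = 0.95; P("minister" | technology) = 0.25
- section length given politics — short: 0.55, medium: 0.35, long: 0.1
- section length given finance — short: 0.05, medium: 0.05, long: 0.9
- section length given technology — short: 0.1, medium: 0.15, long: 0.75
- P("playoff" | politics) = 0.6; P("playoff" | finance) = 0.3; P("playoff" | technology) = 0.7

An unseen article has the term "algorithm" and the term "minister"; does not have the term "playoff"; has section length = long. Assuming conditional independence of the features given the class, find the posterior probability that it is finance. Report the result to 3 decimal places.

0.737

politics: 0.7 × 0.35 × 0.95 × 0.1 × (1−0.6) = 0.00931
finance: 0.1 × 0.7 × 0.95 × 0.9 × (1−0.3) = 0.041895
technology: 0.2 × 0.5 × 0.25 × 0.75 × (1−0.7) = 0.005625
P(finance | x) = 0.041895 / 0.05683 ≈ 0.737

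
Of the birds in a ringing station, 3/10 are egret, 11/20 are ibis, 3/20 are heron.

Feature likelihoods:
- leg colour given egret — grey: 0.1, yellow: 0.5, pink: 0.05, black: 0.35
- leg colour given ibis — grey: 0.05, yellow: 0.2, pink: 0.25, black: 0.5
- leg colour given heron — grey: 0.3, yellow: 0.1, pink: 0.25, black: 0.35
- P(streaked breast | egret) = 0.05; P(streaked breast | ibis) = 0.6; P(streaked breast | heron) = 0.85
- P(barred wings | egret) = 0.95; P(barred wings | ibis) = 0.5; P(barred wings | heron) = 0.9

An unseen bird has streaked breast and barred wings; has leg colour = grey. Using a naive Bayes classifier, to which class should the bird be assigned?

heron

egret: 0.3 × 0.1 × 0.05 × 0.95 = 0.001425
ibis: 0.55 × 0.05 × 0.6 × 0.5 = 0.00825
heron: 0.15 × 0.3 × 0.85 × 0.9 = 0.034425
Highest score → heron.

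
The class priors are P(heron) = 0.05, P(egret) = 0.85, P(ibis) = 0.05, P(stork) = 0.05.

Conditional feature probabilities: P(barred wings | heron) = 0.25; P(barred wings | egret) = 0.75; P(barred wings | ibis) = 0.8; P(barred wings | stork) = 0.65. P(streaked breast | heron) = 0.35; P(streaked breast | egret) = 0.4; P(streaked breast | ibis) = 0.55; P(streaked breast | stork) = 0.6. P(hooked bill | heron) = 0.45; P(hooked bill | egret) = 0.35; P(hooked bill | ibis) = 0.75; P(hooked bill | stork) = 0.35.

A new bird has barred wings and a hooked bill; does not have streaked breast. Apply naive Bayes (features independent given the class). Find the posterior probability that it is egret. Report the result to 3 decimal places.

0.860

heron: 0.05 × 0.25 × (1−0.35) × 0.45 = 0.00365625
egret: 0.85 × 0.75 × (1−0.4) × 0.35 = 0.133875
ibis: 0.05 × 0.8 × (1−0.55) × 0.75 = 0.0135
stork: 0.05 × 0.65 × (1−0.6) × 0.35 = 0.00455
P(egret | x) = 0.133875 / 0.15558125 ≈ 0.860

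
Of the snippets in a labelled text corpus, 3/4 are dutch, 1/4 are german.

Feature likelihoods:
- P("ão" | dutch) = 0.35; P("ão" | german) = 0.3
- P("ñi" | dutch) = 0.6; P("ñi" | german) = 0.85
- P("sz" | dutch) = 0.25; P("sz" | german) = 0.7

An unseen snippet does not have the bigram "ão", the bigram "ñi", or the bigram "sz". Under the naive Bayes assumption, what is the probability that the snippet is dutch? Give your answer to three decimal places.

dutch: 0.75 × (1−0.35) × (1−0.6) × (1−0.25) = 0.14625
german: 0.25 × (1−0.3) × (1−0.85) × (1−0.7) = 0.007875
P(dutch | x) = 0.14625 / 0.154125 ≈ 0.949

0.949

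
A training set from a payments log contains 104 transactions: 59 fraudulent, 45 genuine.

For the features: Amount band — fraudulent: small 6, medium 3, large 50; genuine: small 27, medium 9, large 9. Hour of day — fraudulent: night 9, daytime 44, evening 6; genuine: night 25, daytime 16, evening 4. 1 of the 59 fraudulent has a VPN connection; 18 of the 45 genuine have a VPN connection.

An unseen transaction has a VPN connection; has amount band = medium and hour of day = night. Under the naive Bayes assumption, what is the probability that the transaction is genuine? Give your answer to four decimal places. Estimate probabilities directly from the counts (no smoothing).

fraudulent: (59/104) × (3/59) × (9/59) × (1/59) ≈ 0.0000745807
genuine: (45/104) × (9/45) × (25/45) × (18/45) ≈ 0.0192308
P(genuine | x) = 0.0192308 / 0.0193053807 ≈ 0.9961

0.9961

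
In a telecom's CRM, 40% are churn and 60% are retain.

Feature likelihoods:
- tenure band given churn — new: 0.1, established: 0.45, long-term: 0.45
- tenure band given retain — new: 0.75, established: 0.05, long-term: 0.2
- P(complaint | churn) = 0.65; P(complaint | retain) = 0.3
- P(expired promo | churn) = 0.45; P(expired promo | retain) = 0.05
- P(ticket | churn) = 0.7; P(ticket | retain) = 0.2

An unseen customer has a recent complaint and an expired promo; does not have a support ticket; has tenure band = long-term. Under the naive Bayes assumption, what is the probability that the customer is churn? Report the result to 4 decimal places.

0.9164

churn: 0.4 × 0.45 × 0.65 × 0.45 × (1−0.7) = 0.015795
retain: 0.6 × 0.2 × 0.3 × 0.05 × (1−0.2) = 0.00144
P(churn | x) = 0.015795 / 0.017235 ≈ 0.9164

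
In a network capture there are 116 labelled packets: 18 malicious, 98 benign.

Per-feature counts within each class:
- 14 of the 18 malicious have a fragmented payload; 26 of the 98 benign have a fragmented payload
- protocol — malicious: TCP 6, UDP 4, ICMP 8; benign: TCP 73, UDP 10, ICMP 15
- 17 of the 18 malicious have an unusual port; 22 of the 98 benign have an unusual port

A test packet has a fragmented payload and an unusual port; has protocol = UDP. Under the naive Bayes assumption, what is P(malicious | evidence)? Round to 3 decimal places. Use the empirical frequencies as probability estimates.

malicious: (18/116) × (14/18) × (4/18) × (17/18) ≈ 0.0253299
benign: (98/116) × (26/98) × (10/98) × (22/98) ≈ 0.00513435
P(malicious | x) = 0.0253299 / 0.03046425 ≈ 0.831

0.831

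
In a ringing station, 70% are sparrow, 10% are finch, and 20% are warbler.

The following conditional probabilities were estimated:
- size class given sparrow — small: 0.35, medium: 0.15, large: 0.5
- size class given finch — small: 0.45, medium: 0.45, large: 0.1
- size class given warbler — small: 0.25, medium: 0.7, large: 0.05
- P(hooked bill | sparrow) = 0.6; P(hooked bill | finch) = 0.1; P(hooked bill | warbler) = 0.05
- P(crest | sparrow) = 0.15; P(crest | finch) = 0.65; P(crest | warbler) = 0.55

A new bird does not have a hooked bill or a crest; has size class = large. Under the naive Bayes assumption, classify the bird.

sparrow: 0.7 × 0.5 × (1−0.6) × (1−0.15) = 0.119
finch: 0.1 × 0.1 × (1−0.1) × (1−0.65) = 0.00315
warbler: 0.2 × 0.05 × (1−0.05) × (1−0.55) = 0.004275
Highest score → sparrow.

sparrow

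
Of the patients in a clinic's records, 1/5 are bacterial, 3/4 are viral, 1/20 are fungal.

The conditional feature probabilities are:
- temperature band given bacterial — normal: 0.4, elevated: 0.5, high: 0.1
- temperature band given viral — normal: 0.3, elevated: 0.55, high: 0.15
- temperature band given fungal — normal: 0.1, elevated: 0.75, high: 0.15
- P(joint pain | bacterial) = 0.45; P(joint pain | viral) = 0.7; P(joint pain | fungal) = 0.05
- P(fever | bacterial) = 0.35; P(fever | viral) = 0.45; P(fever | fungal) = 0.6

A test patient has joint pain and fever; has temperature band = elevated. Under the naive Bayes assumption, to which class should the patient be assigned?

bacterial: 0.2 × 0.5 × 0.45 × 0.35 = 0.01575
viral: 0.75 × 0.55 × 0.7 × 0.45 = 0.1299375
fungal: 0.05 × 0.75 × 0.05 × 0.6 = 0.001125
Highest score → viral.

viral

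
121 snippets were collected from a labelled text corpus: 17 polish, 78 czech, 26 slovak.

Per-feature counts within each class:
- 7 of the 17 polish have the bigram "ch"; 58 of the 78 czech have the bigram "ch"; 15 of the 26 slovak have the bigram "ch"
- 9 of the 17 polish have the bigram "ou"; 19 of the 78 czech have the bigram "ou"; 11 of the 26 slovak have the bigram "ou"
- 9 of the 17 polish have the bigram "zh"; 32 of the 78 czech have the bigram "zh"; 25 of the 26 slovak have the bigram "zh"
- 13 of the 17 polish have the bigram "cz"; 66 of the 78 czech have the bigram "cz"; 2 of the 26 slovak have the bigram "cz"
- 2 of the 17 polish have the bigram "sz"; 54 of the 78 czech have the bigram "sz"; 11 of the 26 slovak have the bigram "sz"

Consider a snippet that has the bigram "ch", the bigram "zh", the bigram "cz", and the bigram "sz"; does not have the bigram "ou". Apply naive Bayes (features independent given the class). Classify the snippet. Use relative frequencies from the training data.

czech

polish: (17/121) × (7/17) × (8/17) × (9/17) × (13/17) × (2/17) ≈ 0.00129665
czech: (78/121) × (58/78) × (59/78) × (32/78) × (66/78) × (54/78) ≈ 0.0871373
slovak: (26/121) × (15/26) × (15/26) × (25/26) × (2/26) × (11/26) ≈ 0.00223803
Highest score → czech.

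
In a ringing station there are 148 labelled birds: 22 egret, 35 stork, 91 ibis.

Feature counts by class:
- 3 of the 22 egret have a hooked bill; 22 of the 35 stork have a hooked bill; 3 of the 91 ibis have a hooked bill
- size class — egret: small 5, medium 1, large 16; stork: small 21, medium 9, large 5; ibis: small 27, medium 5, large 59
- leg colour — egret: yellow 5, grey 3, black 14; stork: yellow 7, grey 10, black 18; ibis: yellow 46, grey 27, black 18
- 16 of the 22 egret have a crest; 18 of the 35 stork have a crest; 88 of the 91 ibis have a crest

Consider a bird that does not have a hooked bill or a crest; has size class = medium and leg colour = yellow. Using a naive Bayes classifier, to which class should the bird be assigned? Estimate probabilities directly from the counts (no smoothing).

stork

egret: (22/148) × (19/22) × (1/22) × (5/22) × (6/22) ≈ 0.000361697
stork: (35/148) × (13/35) × (9/35) × (7/35) × (17/35) ≈ 0.00219415
ibis: (91/148) × (88/91) × (5/91) × (46/91) × (3/91) ≈ 0.000544435
Highest score → stork.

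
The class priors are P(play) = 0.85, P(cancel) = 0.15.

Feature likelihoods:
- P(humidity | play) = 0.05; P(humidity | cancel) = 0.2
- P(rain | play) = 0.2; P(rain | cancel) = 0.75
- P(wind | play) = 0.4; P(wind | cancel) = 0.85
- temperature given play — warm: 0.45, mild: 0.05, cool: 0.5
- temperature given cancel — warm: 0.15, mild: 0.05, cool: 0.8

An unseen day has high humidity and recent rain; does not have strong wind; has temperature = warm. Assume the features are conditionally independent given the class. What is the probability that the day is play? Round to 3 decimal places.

play: 0.85 × 0.05 × 0.2 × (1−0.4) × 0.45 = 0.002295
cancel: 0.15 × 0.2 × 0.75 × (1−0.85) × 0.15 = 0.00050625
P(play | x) = 0.002295 / 0.00280125 ≈ 0.819

0.819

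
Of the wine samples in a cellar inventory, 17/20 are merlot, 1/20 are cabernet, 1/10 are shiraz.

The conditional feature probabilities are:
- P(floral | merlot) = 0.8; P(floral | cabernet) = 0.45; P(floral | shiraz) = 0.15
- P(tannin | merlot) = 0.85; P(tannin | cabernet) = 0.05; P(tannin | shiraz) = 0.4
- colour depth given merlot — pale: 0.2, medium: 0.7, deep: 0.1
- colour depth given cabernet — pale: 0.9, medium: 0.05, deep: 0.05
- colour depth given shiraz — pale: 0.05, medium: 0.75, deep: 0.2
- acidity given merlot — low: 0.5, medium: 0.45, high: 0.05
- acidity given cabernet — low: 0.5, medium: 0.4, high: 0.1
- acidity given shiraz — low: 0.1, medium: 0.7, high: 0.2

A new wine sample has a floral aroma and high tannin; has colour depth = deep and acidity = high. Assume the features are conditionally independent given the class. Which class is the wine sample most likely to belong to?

merlot

merlot: 0.85 × 0.8 × 0.85 × 0.1 × 0.05 = 0.00289
cabernet: 0.05 × 0.45 × 0.05 × 0.05 × 0.1 = 0.000005625
shiraz: 0.1 × 0.15 × 0.4 × 0.2 × 0.2 = 0.00024
Highest score → merlot.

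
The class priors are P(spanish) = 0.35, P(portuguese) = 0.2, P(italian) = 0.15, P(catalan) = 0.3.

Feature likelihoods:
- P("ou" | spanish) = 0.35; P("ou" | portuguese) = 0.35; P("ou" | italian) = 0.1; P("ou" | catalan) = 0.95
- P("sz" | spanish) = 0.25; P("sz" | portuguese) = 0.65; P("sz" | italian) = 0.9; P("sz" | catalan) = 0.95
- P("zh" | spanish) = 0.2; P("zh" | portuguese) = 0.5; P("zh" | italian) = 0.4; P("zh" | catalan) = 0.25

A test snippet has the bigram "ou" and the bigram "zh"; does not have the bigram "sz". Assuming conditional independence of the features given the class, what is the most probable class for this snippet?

spanish: 0.35 × 0.35 × (1−0.25) × 0.2 = 0.018375
portuguese: 0.2 × 0.35 × (1−0.65) × 0.5 = 0.01225
italian: 0.15 × 0.1 × (1−0.9) × 0.4 = 0.0006
catalan: 0.3 × 0.95 × (1−0.95) × 0.25 = 0.0035625
Highest score → spanish.

spanish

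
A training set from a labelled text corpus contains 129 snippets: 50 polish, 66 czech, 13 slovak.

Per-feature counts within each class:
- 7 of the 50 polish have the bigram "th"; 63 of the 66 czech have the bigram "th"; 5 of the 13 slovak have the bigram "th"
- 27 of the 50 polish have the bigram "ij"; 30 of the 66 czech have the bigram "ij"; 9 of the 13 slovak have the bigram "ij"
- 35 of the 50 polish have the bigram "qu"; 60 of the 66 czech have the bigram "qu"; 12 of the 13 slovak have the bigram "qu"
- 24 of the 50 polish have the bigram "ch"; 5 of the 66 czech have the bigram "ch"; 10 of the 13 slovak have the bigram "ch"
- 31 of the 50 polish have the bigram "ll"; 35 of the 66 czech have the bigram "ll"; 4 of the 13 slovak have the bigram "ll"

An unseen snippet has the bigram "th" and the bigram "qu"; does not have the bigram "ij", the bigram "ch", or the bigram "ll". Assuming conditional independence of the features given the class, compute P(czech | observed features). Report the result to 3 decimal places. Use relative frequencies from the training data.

polish: (50/129) × (7/50) × (23/50) × (35/50) × (26/50) × (19/50) ≈ 0.00345264
czech: (66/129) × (63/66) × (36/66) × (60/66) × (61/66) × (31/66) ≈ 0.105128
slovak: (13/129) × (5/13) × (4/13) × (12/13) × (3/13) × (9/13) ≈ 0.00175878
P(czech | x) = 0.105128 / 0.11033942 ≈ 0.953

0.953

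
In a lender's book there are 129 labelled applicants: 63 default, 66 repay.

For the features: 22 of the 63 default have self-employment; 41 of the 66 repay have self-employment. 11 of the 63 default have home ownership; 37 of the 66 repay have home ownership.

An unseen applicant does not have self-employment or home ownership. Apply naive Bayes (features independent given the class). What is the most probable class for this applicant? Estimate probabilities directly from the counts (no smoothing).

default: (63/129) × (41/63) × (52/63) ≈ 0.262335
repay: (66/129) × (25/66) × (29/66) ≈ 0.0851539
Highest score → default.

default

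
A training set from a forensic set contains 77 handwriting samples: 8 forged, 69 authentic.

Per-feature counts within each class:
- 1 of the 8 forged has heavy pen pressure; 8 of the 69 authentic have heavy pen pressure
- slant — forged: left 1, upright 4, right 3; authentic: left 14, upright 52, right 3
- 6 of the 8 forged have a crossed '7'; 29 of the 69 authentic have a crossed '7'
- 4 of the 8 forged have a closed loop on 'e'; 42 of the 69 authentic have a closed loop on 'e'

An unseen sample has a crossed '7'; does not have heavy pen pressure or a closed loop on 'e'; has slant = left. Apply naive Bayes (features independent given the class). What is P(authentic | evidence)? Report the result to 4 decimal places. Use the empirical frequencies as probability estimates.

0.8612

forged: (8/77) × (7/8) × (1/8) × (6/8) × (4/8) ≈ 0.00426136
authentic: (69/77) × (61/69) × (14/69) × (29/69) × (27/69) ≈ 0.0264351
P(authentic | x) = 0.0264351 / 0.03069646 ≈ 0.8612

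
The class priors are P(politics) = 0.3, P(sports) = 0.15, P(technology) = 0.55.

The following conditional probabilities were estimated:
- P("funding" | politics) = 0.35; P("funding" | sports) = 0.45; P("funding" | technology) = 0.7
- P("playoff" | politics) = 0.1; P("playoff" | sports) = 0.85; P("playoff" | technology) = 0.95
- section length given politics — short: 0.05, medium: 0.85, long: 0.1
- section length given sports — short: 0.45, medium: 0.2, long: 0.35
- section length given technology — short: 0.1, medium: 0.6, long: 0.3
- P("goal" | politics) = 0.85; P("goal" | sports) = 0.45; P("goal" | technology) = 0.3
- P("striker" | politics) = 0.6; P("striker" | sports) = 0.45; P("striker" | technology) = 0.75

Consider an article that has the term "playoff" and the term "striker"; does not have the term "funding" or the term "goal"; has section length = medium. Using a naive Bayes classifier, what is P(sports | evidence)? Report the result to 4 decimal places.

0.0639

politics: 0.3 × (1−0.35) × 0.1 × 0.85 × (1−0.85) × 0.6 = 0.00149175
sports: 0.15 × (1−0.45) × 0.85 × 0.2 × (1−0.45) × 0.45 = 0.0034711875
technology: 0.55 × (1−0.7) × 0.95 × 0.6 × (1−0.3) × 0.75 = 0.04937625
P(sports | x) = 0.0034711875 / 0.0543391875 ≈ 0.0639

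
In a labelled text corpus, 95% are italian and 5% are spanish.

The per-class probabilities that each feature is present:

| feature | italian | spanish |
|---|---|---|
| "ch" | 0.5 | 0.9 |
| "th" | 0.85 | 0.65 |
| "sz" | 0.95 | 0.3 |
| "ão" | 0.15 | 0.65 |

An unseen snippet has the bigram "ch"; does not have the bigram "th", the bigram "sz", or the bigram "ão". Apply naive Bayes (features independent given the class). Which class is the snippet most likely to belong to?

italian: 0.95 × 0.5 × (1−0.85) × (1−0.95) × (1−0.15) = 0.003028125
spanish: 0.05 × 0.9 × (1−0.65) × (1−0.3) × (1−0.65) = 0.00385875
Highest score → spanish.

spanish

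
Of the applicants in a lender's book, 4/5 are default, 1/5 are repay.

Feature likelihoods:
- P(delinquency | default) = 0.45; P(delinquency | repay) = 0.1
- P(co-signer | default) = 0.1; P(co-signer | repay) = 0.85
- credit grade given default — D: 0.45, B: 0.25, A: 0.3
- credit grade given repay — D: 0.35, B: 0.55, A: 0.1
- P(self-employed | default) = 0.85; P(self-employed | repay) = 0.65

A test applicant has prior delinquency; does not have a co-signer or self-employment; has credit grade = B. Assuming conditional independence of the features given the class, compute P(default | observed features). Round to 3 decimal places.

0.955

default: 0.8 × 0.45 × (1−0.1) × 0.25 × (1−0.85) = 0.01215
repay: 0.2 × 0.1 × (1−0.85) × 0.55 × (1−0.65) = 0.0005775
P(default | x) = 0.01215 / 0.0127275 ≈ 0.955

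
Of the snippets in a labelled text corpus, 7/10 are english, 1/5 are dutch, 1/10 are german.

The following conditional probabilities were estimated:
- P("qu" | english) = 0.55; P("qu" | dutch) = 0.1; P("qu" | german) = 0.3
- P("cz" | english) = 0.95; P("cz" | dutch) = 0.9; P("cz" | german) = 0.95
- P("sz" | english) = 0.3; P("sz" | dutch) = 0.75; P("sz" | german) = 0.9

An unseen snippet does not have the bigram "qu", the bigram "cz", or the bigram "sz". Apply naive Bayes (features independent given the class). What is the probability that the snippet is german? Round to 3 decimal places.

0.022

english: 0.7 × (1−0.55) × (1−0.95) × (1−0.3) = 0.011025
dutch: 0.2 × (1−0.1) × (1−0.9) × (1−0.75) = 0.0045
german: 0.1 × (1−0.3) × (1−0.95) × (1−0.9) = 0.00035
P(german | x) = 0.00035 / 0.015875 ≈ 0.022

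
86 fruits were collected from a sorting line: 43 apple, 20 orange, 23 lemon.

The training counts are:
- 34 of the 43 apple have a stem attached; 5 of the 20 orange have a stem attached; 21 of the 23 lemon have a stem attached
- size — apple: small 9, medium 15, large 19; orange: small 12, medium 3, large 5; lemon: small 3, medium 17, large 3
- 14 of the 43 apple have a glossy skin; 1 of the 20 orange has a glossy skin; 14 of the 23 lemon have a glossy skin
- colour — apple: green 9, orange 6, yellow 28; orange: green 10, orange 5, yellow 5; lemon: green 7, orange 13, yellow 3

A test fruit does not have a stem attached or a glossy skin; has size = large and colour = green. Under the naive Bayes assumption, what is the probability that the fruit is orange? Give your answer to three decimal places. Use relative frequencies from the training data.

apple: (43/86) × (9/43) × (19/43) × (29/43) × (9/43) ≈ 0.00652729
orange: (20/86) × (15/20) × (5/20) × (19/20) × (10/20) ≈ 0.0207122
lemon: (23/86) × (2/23) × (3/23) × (9/23) × (7/23) ≈ 0.000361252
P(orange | x) = 0.0207122 / 0.027600742 ≈ 0.750

0.750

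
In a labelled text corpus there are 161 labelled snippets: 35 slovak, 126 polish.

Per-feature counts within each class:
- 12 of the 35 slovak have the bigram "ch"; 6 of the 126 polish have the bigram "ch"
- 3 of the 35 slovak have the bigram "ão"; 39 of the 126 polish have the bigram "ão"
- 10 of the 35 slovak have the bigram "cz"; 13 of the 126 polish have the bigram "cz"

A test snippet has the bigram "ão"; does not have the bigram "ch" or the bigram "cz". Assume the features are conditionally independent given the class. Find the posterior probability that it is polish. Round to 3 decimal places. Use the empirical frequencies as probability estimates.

slovak: (35/161) × (23/35) × (3/35) × (25/35) ≈ 0.00874636
polish: (126/161) × (120/126) × (39/126) × (113/126) ≈ 0.206898
P(polish | x) = 0.206898 / 0.21564436 ≈ 0.959

0.959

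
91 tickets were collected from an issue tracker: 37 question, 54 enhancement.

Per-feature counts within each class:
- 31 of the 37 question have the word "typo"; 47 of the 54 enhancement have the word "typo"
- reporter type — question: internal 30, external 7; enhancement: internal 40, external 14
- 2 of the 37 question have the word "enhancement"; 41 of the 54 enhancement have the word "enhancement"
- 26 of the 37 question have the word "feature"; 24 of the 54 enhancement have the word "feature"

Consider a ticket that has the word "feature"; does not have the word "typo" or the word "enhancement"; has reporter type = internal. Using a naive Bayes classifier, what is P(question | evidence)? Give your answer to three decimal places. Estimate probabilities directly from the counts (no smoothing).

question: (37/91) × (6/37) × (30/37) × (35/37) × (26/37) ≈ 0.0355359
enhancement: (54/91) × (7/54) × (40/54) × (13/54) × (24/54) ≈ 0.00609663
P(question | x) = 0.0355359 / 0.04163253 ≈ 0.854

0.854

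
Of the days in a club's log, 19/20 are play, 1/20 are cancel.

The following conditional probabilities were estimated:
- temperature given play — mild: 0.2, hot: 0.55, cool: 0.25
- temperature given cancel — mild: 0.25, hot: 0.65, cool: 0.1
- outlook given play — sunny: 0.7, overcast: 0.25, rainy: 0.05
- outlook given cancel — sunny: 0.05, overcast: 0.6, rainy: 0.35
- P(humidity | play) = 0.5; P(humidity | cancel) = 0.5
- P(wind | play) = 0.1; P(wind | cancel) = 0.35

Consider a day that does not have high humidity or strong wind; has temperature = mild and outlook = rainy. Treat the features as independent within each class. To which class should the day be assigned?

play

play: 0.95 × 0.2 × 0.05 × (1−0.5) × (1−0.1) = 0.004275
cancel: 0.05 × 0.25 × 0.35 × (1−0.5) × (1−0.35) = 0.001421875
Highest score → play.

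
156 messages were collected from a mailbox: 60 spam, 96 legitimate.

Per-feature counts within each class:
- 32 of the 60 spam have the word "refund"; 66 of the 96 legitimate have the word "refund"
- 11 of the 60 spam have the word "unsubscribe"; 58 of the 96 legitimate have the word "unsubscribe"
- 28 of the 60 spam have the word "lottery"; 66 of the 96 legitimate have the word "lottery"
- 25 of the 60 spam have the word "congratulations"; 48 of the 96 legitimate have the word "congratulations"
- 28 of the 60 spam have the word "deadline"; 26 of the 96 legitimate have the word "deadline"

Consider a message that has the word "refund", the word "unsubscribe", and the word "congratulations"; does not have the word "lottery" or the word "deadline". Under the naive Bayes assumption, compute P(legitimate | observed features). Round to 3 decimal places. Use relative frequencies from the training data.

0.867

spam: (60/156) × (32/60) × (11/60) × (32/60) × (25/60) × (32/60) ≈ 0.00445711
legitimate: (96/156) × (66/96) × (58/96) × (30/96) × (48/96) × (70/96) ≈ 0.0291221
P(legitimate | x) = 0.0291221 / 0.03357921 ≈ 0.867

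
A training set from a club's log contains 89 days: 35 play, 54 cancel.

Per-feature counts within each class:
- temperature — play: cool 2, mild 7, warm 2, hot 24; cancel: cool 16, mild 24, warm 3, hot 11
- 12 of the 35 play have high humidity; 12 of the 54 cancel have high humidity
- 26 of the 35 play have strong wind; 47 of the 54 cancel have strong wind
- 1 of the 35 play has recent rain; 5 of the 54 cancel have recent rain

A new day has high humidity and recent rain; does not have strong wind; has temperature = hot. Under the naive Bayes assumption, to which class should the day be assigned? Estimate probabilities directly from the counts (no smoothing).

play: (35/89) × (24/35) × (12/35) × (9/35) × (1/35) ≈ 0.000679268
cancel: (54/89) × (11/54) × (12/54) × (7/54) × (5/54) ≈ 0.000329663
Highest score → play.

play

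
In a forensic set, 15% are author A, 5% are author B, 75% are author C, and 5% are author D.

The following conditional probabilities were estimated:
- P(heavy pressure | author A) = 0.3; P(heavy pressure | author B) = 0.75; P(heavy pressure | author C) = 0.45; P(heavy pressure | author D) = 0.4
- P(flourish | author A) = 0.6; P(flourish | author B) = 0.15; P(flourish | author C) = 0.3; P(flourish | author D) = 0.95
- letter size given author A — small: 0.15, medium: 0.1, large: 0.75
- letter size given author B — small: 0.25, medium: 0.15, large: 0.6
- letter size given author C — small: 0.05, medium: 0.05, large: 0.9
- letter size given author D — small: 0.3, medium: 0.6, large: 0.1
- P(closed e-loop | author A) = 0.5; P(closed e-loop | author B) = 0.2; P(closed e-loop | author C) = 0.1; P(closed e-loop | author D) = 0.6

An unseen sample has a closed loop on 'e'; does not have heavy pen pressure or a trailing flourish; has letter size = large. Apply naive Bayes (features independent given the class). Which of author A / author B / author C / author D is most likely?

author A: 0.15 × (1−0.3) × (1−0.6) × 0.75 × 0.5 = 0.01575
author B: 0.05 × (1−0.75) × (1−0.15) × 0.6 × 0.2 = 0.001275
author C: 0.75 × (1−0.45) × (1−0.3) × 0.9 × 0.1 = 0.0259875
author D: 0.05 × (1−0.4) × (1−0.95) × 0.1 × 0.6 = 0.00009
Highest score → author C.

author C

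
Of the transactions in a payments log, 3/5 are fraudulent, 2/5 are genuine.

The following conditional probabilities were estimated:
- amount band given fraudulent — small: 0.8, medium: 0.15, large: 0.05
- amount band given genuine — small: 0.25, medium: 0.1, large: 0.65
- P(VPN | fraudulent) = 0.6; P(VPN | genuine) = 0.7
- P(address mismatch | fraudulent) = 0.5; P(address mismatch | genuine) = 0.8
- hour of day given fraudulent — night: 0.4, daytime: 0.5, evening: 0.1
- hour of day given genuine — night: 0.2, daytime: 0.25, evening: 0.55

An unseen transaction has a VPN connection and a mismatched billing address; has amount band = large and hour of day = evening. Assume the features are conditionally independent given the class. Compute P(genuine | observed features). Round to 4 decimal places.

0.9889

fraudulent: 0.6 × 0.05 × 0.6 × 0.5 × 0.1 = 0.0009
genuine: 0.4 × 0.65 × 0.7 × 0.8 × 0.55 = 0.08008
P(genuine | x) = 0.08008 / 0.08098 ≈ 0.9889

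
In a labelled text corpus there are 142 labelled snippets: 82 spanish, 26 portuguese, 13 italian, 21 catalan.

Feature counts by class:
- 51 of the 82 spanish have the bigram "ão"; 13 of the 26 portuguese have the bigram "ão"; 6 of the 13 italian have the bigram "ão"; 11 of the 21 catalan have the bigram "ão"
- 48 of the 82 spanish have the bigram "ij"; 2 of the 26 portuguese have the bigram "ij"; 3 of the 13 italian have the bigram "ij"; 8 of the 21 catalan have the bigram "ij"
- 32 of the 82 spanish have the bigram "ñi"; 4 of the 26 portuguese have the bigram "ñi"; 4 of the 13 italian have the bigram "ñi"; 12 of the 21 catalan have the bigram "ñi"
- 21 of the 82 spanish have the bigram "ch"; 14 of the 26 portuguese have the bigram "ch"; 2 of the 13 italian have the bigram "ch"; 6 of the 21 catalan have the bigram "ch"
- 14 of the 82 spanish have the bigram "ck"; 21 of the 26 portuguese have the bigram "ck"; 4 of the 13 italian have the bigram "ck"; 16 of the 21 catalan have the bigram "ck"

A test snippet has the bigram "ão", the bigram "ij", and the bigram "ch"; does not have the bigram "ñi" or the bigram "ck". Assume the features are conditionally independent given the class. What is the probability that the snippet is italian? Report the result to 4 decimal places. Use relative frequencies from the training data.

spanish: (82/142) × (51/82) × (48/82) × (50/82) × (21/82) × (68/82) ≈ 0.0272249
portuguese: (26/142) × (13/26) × (2/26) × (22/26) × (14/26) × (5/26) ≈ 0.000617039
italian: (13/142) × (6/13) × (3/13) × (9/13) × (2/13) × (9/13) ≈ 0.000718995
catalan: (21/142) × (11/21) × (8/21) × (9/21) × (6/21) × (5/21) ≈ 0.000860361
P(italian | x) = 0.000718995 / 0.029421295 ≈ 0.0244

0.0244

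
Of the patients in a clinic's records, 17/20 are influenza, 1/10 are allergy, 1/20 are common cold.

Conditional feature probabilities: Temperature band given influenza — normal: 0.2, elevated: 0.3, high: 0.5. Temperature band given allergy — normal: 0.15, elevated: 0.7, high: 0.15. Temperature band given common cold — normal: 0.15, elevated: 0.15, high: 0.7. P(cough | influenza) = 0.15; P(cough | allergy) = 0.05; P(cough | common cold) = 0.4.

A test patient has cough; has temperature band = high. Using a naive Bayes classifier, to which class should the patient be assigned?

influenza

influenza: 0.85 × 0.5 × 0.15 = 0.06375
allergy: 0.1 × 0.15 × 0.05 = 0.00075
common cold: 0.05 × 0.7 × 0.4 = 0.014
Highest score → influenza.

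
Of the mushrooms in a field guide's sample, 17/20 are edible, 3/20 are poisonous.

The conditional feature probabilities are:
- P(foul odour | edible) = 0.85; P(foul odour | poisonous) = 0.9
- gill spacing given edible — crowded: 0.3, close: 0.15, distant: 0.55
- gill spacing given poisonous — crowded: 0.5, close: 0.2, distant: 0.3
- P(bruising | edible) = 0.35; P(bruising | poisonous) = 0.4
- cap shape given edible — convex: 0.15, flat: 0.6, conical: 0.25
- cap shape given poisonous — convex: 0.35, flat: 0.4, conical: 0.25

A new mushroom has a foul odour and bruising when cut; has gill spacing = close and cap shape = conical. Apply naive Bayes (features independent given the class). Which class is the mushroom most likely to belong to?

edible: 0.85 × 0.85 × 0.15 × 0.35 × 0.25 = 0.0094828125
poisonous: 0.15 × 0.9 × 0.2 × 0.4 × 0.25 = 0.0027
Highest score → edible.

edible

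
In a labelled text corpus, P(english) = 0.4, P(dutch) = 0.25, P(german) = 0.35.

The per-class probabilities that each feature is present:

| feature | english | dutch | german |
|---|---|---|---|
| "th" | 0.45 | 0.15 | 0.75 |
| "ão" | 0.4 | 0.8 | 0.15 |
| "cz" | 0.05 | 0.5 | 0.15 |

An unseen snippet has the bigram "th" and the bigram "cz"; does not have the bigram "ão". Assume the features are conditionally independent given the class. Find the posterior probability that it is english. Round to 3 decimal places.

0.127

english: 0.4 × 0.45 × (1−0.4) × 0.05 = 0.0054
dutch: 0.25 × 0.15 × (1−0.8) × 0.5 = 0.00375
german: 0.35 × 0.75 × (1−0.15) × 0.15 = 0.03346875
P(english | x) = 0.0054 / 0.04261875 ≈ 0.127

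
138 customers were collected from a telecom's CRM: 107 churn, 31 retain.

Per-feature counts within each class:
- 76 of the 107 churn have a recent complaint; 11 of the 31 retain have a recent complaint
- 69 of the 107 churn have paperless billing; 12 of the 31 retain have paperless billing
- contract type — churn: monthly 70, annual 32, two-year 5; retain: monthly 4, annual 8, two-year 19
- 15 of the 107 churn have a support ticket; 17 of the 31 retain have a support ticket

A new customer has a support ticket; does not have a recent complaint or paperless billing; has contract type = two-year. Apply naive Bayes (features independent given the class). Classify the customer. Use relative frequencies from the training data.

churn: (107/138) × (31/107) × (38/107) × (5/107) × (15/107) ≈ 0.000522608
retain: (31/138) × (20/31) × (19/31) × (19/31) × (17/31) ≈ 0.0298553
Highest score → retain.

retain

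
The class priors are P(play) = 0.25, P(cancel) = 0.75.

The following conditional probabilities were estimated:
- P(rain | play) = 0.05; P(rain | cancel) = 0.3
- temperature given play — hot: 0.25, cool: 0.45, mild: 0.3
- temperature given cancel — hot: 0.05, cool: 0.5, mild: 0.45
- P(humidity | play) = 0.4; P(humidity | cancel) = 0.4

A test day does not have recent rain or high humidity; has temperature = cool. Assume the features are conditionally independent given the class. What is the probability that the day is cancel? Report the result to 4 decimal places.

play: 0.25 × (1−0.05) × 0.45 × (1−0.4) = 0.064125
cancel: 0.75 × (1−0.3) × 0.5 × (1−0.4) = 0.1575
P(cancel | x) = 0.1575 / 0.221625 ≈ 0.7107

0.7107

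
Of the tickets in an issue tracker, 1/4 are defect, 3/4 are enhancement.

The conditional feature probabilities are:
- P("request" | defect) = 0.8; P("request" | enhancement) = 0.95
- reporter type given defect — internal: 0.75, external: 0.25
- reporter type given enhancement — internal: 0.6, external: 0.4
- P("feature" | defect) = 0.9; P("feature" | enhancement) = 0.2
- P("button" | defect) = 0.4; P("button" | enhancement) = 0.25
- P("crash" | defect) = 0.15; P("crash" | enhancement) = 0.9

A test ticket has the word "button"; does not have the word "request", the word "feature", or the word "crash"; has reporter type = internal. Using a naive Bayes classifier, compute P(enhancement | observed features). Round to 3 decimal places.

defect: 0.25 × (1−0.8) × 0.75 × (1−0.9) × 0.4 × (1−0.15) = 0.001275
enhancement: 0.75 × (1−0.95) × 0.6 × (1−0.2) × 0.25 × (1−0.9) = 0.00045
P(enhancement | x) = 0.00045 / 0.001725 ≈ 0.261

0.261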